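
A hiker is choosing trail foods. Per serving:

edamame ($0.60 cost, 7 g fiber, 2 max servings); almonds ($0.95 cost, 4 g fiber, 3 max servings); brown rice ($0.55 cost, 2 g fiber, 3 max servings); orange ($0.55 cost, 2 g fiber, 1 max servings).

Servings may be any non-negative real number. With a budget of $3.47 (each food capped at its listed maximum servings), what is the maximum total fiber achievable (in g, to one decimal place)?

23.6 g

Fiber per dollar: edamame 11.67, almonds 4.211, brown rice 3.636, orange 3.636.
Take 2 servings of edamame: spends $1.20, +14.0 g fiber (running total 14.0 g).
Take 2.389 servings of almonds: spends $2.27, +9.6 g fiber (running total 23.6 g).
Greedy by best ratio exhausts the cost allowance optimally: 23.6 g.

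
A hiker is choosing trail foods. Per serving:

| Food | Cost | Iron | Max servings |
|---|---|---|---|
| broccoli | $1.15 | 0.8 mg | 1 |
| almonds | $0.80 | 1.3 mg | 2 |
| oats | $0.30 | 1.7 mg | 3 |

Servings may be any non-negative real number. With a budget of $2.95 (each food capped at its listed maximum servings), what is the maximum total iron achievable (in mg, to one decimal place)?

Iron per dollar: oats 5.667, almonds 1.625, broccoli 0.6957.
Take 3 servings of oats: spends $0.90, +5.1 mg iron (running total 5.1 mg).
Take 2 servings of almonds: spends $1.60, +2.6 mg iron (running total 7.7 mg).
Take 0.3913 servings of broccoli: spends $0.45, +0.3 mg iron (running total 8.0 mg).
Greedy by best ratio exhausts the cost allowance optimally: 8.0 mg.

8.0 mg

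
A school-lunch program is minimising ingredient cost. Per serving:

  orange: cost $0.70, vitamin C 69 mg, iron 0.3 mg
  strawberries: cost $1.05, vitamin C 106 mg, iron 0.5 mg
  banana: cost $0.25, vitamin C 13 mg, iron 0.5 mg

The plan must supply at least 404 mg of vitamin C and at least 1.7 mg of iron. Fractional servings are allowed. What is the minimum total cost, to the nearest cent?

This is a tiny linear program; its minimum lies at a vertex of the feasible set. List the vertices and price them.
orange only: max(404/69, 1.7/0.3) = 5.855 servings → $4.10.
strawberries only: max(404/106, 1.7/0.5) = 3.811 servings → $4.00.
banana only: max(404/13, 1.7/0.5) = 31.08 servings → $7.77.
orange + strawberries: the both-tight solution has a negative serving — not a feasible corner.
orange + banana: intersection lies outside the first quadrant.
strawberries + banana with both targets exact would need a negative amount; discard.
The minimum over all feasible corners is $4.00.

$4.00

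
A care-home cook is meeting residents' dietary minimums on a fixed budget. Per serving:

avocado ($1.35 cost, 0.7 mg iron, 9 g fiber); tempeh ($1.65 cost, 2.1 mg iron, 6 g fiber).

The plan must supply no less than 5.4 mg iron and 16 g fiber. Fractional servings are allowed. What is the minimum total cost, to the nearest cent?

$4.31

An LP optimum is at a vertex; with two nutrient constraints at most two foods are used. Check each candidate.
avocado only: max(5.4/0.7, 16/9) = 7.714 servings → $10.41.
tempeh only: max(5.4/2.1, 16/6) = 2.667 servings → $4.40.
avocado + tempeh with both tight: 0.08163 servings and 2.544 servings → $4.31.
Cheapest feasible corner: $4.31.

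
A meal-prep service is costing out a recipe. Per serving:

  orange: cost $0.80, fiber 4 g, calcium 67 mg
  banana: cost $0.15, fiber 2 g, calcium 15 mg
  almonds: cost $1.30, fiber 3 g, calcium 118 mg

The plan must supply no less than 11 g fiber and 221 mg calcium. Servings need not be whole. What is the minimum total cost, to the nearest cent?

$2.21

orange only: max(11/4, 221/67) = 3.299 servings → $2.64.
banana only: max(11/2, 221/15) = 14.73 servings → $2.21.
almonds only: max(11/3, 221/118) = 3.667 servings → $4.77.
orange + banana with both targets exact would need a negative amount; discard.
orange + almonds with both tight: 2.343 servings and 0.5424 servings → $2.58.
banana + almonds with both tight: 3.325 servings and 1.45 servings → $2.38.
Cheapest feasible corner: $2.21.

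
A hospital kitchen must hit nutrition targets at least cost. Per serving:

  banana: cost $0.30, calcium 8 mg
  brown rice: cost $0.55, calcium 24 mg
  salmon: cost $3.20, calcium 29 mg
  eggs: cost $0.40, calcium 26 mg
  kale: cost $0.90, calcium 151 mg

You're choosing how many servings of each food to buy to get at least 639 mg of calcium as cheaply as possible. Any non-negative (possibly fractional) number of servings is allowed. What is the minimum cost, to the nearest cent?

Cost per mg of calcium: kale $0.0060, eggs $0.0154, brown rice $0.0229, banana $0.0375, salmon $0.1103.
With no serving limits, use only kale: 639 mg / 151 mg = 4.232 servings × $0.90 = $3.81.

$3.81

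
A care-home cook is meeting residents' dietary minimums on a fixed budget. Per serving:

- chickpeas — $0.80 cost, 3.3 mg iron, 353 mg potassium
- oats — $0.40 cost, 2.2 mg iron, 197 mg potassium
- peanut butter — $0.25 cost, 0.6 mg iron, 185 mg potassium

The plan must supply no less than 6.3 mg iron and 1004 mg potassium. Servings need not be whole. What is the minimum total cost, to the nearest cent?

$1.62

A basic optimal solution has at most two foods positive. Try each food alone and each pair with both targets met exactly.
chickpeas only: max(6.3/3.3, 1004/353) = 2.844 servings → $2.28.
oats only: max(6.3/2.2, 1004/197) = 5.096 servings → $2.04.
peanut butter only: max(6.3/0.6, 1004/185) = 10.5 servings → $2.62.
chickpeas + oats: intersection lies outside the first quadrant.
chickpeas + peanut butter with both tight: 1.412 servings and 2.732 servings → $1.81.
oats + peanut butter with both tight: 1.95 servings and 3.351 servings → $1.62.
Cheapest feasible corner: $1.62.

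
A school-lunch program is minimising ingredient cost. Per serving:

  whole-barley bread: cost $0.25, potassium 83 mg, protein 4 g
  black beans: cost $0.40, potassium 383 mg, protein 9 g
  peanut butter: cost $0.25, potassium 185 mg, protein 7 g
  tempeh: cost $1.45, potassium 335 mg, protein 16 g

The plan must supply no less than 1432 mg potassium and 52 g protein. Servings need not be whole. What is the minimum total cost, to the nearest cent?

$1.89

A basic optimal solution has at most two foods positive. Try each food alone and each pair with both targets met exactly.
whole-barley bread only: max(1432/83, 52/4) = 17.25 servings → $4.31.
black beans only: max(1432/383, 52/9) = 5.778 servings → $2.31.
peanut butter only: max(1432/185, 52/7) = 7.741 servings → $1.94.
tempeh only: max(1432/335, 52/16) = 4.275 servings → $6.20.
whole-barley bread + black beans with both tight: 8.953 servings and 1.799 servings → $2.96.
whole-barley bread + peanut butter with both targets exact would need a negative amount; discard.
whole-barley bread + tempeh: intersection lies outside the first quadrant.
black beans + peanut butter with both tight: 0.3976 servings and 6.917 servings → $1.89.
black beans + tempeh with both tight: 1.764 servings and 2.258 servings → $3.98.
peanut butter + tempeh: the both-tight solution has a negative serving — not a feasible corner.
Cheapest feasible corner: $1.89.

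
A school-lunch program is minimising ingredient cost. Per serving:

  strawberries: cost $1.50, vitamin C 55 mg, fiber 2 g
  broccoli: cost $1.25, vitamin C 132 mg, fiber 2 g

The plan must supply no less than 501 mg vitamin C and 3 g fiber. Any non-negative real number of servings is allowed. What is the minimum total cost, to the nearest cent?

$4.74

Two binding constraints pin down two serving amounts, so the optimal mix uses at most two foods. The candidates are each food alone (scaled to the tighter of vitamin C/fiber) and each pair with both constraints tight.
strawberries only: max(501/55, 3/2) = 9.109 servings → $13.66.
broccoli only: max(501/132, 3/2) = 3.795 servings → $4.74.
strawberries + broccoli: the both-tight solution has a negative serving — not a feasible corner.
Cheapest feasible corner: $4.74.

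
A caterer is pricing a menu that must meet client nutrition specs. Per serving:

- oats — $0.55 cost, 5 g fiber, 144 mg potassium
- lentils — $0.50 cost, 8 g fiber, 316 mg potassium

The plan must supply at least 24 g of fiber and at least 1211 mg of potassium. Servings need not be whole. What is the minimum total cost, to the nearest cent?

$1.92

Two binding constraints pin down two serving amounts, so the optimal mix uses at most two foods. The candidates are each food alone (scaled to the tighter of fiber/potassium) and each pair with both constraints tight.
oats only: max(24/5, 1211/144) = 8.41 servings → $4.63.
lentils only: max(24/8, 1211/316) = 3.832 servings → $1.92.
oats + lentils: intersection lies outside the first quadrant.
The minimum over all feasible corners is $1.92.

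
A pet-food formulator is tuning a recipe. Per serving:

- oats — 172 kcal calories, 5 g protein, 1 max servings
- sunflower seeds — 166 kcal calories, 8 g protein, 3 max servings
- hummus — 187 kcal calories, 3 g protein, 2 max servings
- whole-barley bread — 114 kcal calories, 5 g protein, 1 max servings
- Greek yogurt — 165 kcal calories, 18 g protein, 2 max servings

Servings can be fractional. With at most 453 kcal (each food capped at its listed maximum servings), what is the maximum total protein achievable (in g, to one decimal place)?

41.9 g

Protein per kcal: Greek yogurt 0.1091, sunflower seeds 0.04819, whole-barley bread 0.04386, oats 0.02907, hummus 0.01604.
Take 2 servings of Greek yogurt: uses 330 kcal, +36.0 g protein (running total 36.0 g).
Take 0.741 servings of sunflower seeds: uses 123 kcal, +5.9 g protein (running total 41.9 g).
Greedy by best ratio exhausts the calories allowance optimally: 41.9 g.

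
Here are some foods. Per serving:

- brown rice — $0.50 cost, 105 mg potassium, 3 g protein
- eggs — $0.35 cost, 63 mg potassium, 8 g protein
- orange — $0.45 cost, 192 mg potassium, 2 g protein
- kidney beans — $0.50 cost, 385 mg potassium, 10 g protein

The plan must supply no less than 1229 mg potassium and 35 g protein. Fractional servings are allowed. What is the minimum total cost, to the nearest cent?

$1.73

Compare the cost at each extreme point of the feasible region.
brown rice only: max(1229/105, 35/3) = 11.7 servings → $5.85.
eggs only: max(1229/63, 35/8) = 19.51 servings → $6.83.
orange only: max(1229/192, 35/2) = 17.5 servings → $7.88.
kidney beans only: max(1229/385, 35/10) = 3.5 servings → $1.75.
brown rice + eggs: intersection lies outside the first quadrant.
brown rice + orange with both tight: 11.64 servings and 0.03279 servings → $5.84.
brown rice + kidney beans with both tight: 11.29 servings and 0.1143 servings → $5.70.
eggs + orange with both tight: 3.023 servings and 5.409 servings → $3.49.
eggs + kidney beans with both tight: 0.4837 servings and 3.113 servings → $1.73.
orange + kidney beans: intersection lies outside the first quadrant.
The minimum over all feasible corners is $1.73.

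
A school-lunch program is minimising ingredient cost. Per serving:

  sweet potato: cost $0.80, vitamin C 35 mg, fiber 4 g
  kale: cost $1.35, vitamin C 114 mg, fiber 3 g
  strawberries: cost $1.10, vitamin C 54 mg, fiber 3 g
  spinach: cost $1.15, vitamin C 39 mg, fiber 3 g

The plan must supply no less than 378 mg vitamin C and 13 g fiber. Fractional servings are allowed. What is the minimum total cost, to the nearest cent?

$4.86

sweet potato only: max(378/35, 13/4) = 10.8 servings → $8.64.
kale only: max(378/114, 13/3) = 4.333 servings → $5.85.
strawberries only: max(378/54, 13/3) = 7 servings → $7.70.
spinach only: max(378/39, 13/3) = 9.692 servings → $11.15.
sweet potato + kale with both tight: 0.9915 servings and 3.011 servings → $4.86.
sweet potato + strawberries with both targets exact would need a negative amount; discard.
sweet potato + spinach: the both-tight solution has a negative serving — not a feasible corner.
kale + strawberries with both tight: 2.4 servings and 1.933 servings → $5.37.
kale + spinach with both tight: 2.787 servings and 1.547 servings → $5.54.
strawberries + spinach with both targets exact would need a negative amount; discard.
So the least-cost plan costs $4.86.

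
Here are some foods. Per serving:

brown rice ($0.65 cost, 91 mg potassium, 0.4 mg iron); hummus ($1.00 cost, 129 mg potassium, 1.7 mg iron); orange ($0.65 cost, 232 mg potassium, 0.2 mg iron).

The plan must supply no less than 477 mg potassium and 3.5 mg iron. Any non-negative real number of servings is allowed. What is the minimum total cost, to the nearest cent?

Minimising a linear cost over {potassium ≥ 477, iron ≥ 3.5, servings ≥ 0} — the optimum is at a vertex, using one or two foods.
brown rice only: max(477/91, 3.5/0.4) = 8.75 servings → $5.69.
hummus only: max(477/129, 3.5/1.7) = 3.698 servings → $3.70.
orange only: max(477/232, 3.5/0.2) = 17.5 servings → $11.38.
brown rice + hummus with both tight: 3.486 servings and 1.239 servings → $3.50.
brown rice + orange with both targets exact would need a negative amount; discard.
hummus + orange with both tight: 1.944 servings and 0.975 servings → $2.58.
Cheapest feasible corner: $2.58.

$2.58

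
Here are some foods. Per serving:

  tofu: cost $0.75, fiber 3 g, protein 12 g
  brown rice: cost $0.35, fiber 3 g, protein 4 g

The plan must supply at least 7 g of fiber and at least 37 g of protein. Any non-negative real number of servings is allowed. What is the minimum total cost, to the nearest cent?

A basic optimal solution has at most two foods positive. Try each food alone and each pair with both targets met exactly.
tofu only: max(7/3, 37/12) = 3.083 servings → $2.31.
brown rice only: max(7/3, 37/4) = 9.25 servings → $3.24.
tofu + brown rice: intersection lies outside the first quadrant.
So the least-cost plan costs $2.31.

$2.31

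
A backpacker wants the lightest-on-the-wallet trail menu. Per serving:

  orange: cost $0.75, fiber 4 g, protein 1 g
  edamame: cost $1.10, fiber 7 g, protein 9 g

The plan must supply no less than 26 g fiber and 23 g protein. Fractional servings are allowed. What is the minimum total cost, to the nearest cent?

orange only: max(26/4, 23/1) = 23 servings → $17.25.
edamame only: max(26/7, 23/9) = 3.714 servings → $4.09.
orange + edamame with both tight: 2.517 servings and 2.276 servings → $4.39.
So the least-cost plan costs $4.09.

$4.09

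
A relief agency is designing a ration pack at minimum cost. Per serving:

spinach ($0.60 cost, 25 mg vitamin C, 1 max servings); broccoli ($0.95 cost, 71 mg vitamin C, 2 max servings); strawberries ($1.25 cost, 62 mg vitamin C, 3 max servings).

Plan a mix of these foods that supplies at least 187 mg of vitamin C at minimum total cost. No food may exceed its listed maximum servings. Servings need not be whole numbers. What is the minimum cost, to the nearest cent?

Cost per mg of vitamin C: broccoli $0.0134, strawberries $0.0202, spinach $0.0240.
Take 2 servings of broccoli: +142.0 mg vitamin C for $1.90 (total $1.90, still need 45.0 mg).
Take 0.7258 servings of strawberries: +45.0 mg vitamin C for $0.91 (total $2.81, still need 0.0 mg).
Greedy by cheapest-per-mg is optimal for a single linear constraint, so the minimum cost is $2.81.

$2.81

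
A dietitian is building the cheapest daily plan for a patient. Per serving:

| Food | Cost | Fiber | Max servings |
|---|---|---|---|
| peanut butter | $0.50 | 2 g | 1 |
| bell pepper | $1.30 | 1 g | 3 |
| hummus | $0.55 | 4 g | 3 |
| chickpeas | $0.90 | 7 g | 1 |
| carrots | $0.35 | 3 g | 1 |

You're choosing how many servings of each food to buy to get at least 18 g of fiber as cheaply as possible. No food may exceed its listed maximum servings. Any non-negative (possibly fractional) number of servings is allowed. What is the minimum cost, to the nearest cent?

Cost per g of fiber: carrots $0.1167, chickpeas $0.1286, hummus $0.1375, peanut butter $0.2500, bell pepper $1.3000.
Take 1 serving of carrots: +3.0 g fiber for $0.35 (total $0.35, still need 15.0 g).
Take 1 serving of chickpeas: +7.0 g fiber for $0.90 (total $1.25, still need 8.0 g).
Take 2 servings of hummus: +8.0 g fiber for $1.10 (total $2.35, still need 0.0 g).
Filling from the cheapest source first is optimal under one linear minimum: $2.35.

$2.35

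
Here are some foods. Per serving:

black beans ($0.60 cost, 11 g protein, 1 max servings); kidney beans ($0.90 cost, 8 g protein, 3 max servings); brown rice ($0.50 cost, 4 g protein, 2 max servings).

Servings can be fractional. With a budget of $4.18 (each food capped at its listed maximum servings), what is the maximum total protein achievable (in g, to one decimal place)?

Protein per dollar: black beans 18.33, kidney beans 8.889, brown rice 8.
Take 1 serving of black beans: spends $0.60, +11.0 g protein (running total 11.0 g).
Take 3 servings of kidney beans: spends $2.70, +24.0 g protein (running total 35.0 g).
Take 1.76 servings of brown rice: spends $0.88, +7.0 g protein (running total 42.0 g).
Filling greedily by protein-per-dollar is optimal for one linear limit, giving 42.0 g.

42.0 g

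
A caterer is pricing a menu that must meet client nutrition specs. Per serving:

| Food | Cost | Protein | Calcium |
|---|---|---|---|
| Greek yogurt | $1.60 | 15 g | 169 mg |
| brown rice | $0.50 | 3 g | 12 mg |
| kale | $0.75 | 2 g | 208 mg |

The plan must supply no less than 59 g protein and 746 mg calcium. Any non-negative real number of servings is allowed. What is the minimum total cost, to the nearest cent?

$6.53

At the optimum either one food covers both requirements or two foods hit both targets exactly; no other combination can be cheaper.
Greek yogurt only: max(59/15, 746/169) = 4.414 servings → $7.06.
brown rice only: max(59/3, 746/12) = 62.17 servings → $31.08.
kale only: max(59/2, 746/208) = 29.5 servings → $22.12.
Greek yogurt + brown rice: the both-tight solution has a negative serving — not a feasible corner.
Greek yogurt + kale with both tight: 3.875 servings and 0.4382 servings → $6.53.
brown rice + kale with both tight: 17.97 servings and 2.55 servings → $10.90.
Cheapest feasible corner: $6.53.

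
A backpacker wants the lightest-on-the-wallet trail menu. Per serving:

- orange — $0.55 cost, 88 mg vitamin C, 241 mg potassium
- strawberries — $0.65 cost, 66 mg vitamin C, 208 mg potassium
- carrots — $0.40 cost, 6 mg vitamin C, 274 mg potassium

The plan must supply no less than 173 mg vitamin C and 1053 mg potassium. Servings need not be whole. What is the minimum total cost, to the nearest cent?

With two linear requirements the optimum uses one or two foods; enumerate the corners.
orange only: max(173/88, 1053/241) = 4.369 servings → $2.40.
strawberries only: max(173/66, 1053/208) = 5.062 servings → $3.29.
carrots only: max(173/6, 1053/274) = 28.83 servings → $11.53.
orange + strawberries: the both-tight solution has a negative serving — not a feasible corner.
orange + carrots with both tight: 1.813 servings and 2.249 servings → $1.90.
strawberries + carrots with both tight: 2.44 servings and 1.991 servings → $2.38.
Cheapest feasible corner: $1.90.

$1.90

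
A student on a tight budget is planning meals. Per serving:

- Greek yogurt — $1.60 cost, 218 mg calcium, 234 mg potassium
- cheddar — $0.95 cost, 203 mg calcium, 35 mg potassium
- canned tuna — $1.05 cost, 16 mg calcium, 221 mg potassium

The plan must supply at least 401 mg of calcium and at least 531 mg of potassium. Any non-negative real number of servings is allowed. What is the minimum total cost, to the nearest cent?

$3.40

Greek yogurt only: max(401/218, 531/234) = 2.269 servings → $3.63.
cheddar only: max(401/203, 531/35) = 15.17 servings → $14.41.
canned tuna only: max(401/16, 531/221) = 25.06 servings → $26.32.
Greek yogurt + cheddar: the both-tight solution has a negative serving — not a feasible corner.
Greek yogurt + canned tuna with both tight: 1.803 servings and 0.4934 servings → $3.40.
cheddar + canned tuna with both tight: 1.809 servings and 2.116 servings → $3.94.
The minimum over all feasible corners is $3.40.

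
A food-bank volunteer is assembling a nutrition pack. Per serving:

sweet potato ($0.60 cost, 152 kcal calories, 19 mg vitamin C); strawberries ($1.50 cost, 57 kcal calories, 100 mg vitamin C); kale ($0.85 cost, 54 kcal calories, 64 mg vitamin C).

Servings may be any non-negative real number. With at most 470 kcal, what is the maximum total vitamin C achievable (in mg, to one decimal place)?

824.6 mg

Vitamin C per kcal: strawberries 1.754, kale 1.185, sweet potato 0.125.
With no serving limits, spend the whole calories allowance on strawberries: 470 kcal / 57 kcal × 100 mg = 824.6 mg.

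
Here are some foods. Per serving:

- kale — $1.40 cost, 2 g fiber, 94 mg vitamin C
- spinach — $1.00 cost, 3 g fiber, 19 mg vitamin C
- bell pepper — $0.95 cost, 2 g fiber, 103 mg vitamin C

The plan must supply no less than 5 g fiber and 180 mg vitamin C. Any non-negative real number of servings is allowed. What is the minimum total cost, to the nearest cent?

Minimising a linear cost over {fiber ≥ 5, vitamin C ≥ 180, servings ≥ 0} — the optimum is at a vertex, using one or two foods.
kale only: max(5/2, 180/94) = 2.5 servings → $3.50.
spinach only: max(5/3, 180/19) = 9.474 servings → $9.47.
bell pepper only: max(5/2, 180/103) = 2.5 servings → $2.38.
kale + spinach with both tight: 1.824 servings and 0.4508 servings → $3.00.
kale + bell pepper with both targets exact would need a negative amount; discard.
spinach + bell pepper with both tight: 0.572 servings and 1.642 servings → $2.13.
Cheapest feasible corner: $2.13.

$2.13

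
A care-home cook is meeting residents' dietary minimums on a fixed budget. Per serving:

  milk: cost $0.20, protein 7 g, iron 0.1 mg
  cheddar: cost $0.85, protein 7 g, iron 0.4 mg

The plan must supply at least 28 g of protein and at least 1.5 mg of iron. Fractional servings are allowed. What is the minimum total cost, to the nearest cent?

$3.00

A basic optimal solution has at most two foods positive. Try each food alone and each pair with both targets met exactly.
milk only: max(28/7, 1.5/0.1) = 15 servings → $3.00.
cheddar only: max(28/7, 1.5/0.4) = 4 servings → $3.40.
milk + cheddar with both tight: 0.3333 servings and 3.667 servings → $3.18.
So the least-cost plan costs $3.00.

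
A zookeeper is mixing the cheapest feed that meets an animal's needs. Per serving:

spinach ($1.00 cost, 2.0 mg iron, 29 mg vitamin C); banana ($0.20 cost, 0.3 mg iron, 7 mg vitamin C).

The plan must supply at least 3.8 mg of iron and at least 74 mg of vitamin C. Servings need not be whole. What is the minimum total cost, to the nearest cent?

Minimising a linear cost over {iron ≥ 3.8, vitamin C ≥ 74, servings ≥ 0} — the optimum is at a vertex, using one or two foods.
spinach only: max(3.8/2.0, 74/29) = 2.552 servings → $2.55.
banana only: max(3.8/0.3, 74/7) = 12.67 servings → $2.53.
spinach + banana with both tight: 0.8302 servings and 7.132 servings → $2.26.
Cheapest feasible corner: $2.26.

$2.26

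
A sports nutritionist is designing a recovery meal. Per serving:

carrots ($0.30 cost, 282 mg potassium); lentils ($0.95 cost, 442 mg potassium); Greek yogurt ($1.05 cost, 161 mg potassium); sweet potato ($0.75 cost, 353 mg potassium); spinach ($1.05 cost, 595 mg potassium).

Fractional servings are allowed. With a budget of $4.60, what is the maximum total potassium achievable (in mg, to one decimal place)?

4324.0 mg

Potassium per dollar: carrots 940, spinach 566.7, sweet potato 470.7, lentils 465.3, Greek yogurt 153.3.
With no serving limits, spend the whole cost allowance on carrots: $4.60 / $0.30 × 282 mg = 4324.0 mg.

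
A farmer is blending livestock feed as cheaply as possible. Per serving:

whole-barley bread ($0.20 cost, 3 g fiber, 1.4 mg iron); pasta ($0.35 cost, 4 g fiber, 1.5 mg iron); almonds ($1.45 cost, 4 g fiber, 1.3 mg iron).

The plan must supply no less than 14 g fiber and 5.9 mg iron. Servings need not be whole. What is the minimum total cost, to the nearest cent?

$0.93

For a min-cost LP with two ≥-constraints, a basic feasible solution has at most two positive variables.
whole-barley bread only: max(14/3, 5.9/1.4) = 4.667 servings → $0.93.
pasta only: max(14/4, 5.9/1.5) = 3.933 servings → $1.38.
almonds only: max(14/4, 5.9/1.3) = 4.538 servings → $6.58.
whole-barley bread + pasta with both tight: 2.364 servings and 1.727 servings → $1.08.
whole-barley bread + almonds with both tight: 3.176 servings and 1.118 servings → $2.26.
pasta + almonds with both targets exact would need a negative amount; discard.
The minimum over all feasible corners is $0.93.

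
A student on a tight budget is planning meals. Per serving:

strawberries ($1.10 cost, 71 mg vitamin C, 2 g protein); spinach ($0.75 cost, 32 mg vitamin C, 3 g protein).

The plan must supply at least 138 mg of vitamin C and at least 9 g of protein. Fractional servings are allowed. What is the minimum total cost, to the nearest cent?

strawberries only: max(138/71, 9/2) = 4.5 servings → $4.95.
spinach only: max(138/32, 9/3) = 4.312 servings → $3.23.
strawberries + spinach with both tight: 0.8456 servings and 2.436 servings → $2.76.
The minimum over all feasible corners is $2.76.

$2.76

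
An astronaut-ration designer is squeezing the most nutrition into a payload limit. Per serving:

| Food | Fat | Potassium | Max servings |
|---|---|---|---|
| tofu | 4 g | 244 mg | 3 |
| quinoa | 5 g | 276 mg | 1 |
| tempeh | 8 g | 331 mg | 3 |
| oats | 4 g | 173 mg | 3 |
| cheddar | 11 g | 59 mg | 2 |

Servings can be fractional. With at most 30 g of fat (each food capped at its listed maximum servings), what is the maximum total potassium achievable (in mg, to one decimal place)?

1568.4 mg

Potassium per g fat: tofu 61, quinoa 55.2, oats 43.25, tempeh 41.38, cheddar 5.364.
Take 3 servings of tofu: uses 12 g fat, +732.0 mg potassium (running total 732.0 mg).
Take 1 serving of quinoa: uses 5 g fat, +276.0 mg potassium (running total 1008.0 mg).
Take 3 servings of oats: uses 12 g fat, +519.0 mg potassium (running total 1527.0 mg).
Take 0.125 servings of tempeh: uses 1 g fat, +41.4 mg potassium (running total 1568.4 mg).
Greedy by best ratio exhausts the fat allowance optimally: 1568.4 mg.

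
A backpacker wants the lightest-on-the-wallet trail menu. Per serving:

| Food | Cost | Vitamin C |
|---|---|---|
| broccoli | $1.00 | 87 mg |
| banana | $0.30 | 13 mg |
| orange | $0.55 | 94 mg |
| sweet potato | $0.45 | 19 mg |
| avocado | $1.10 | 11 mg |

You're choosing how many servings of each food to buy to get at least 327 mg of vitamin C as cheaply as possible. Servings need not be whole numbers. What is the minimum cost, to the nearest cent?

Cost per mg of vitamin C: orange $0.0059, broccoli $0.0115, banana $0.0231, sweet potato $0.0237, avocado $0.1000.
With no serving limits, use only orange: 327 mg / 94 mg = 3.479 servings × $0.55 = $1.91.

$1.91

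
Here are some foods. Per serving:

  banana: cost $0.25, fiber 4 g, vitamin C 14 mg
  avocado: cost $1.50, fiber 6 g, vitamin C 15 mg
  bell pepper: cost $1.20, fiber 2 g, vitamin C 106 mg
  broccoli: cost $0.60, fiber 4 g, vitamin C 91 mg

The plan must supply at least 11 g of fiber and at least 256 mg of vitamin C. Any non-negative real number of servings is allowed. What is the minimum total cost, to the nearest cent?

An LP optimum is at a vertex; with two nutrient constraints at most two foods are used. Check each candidate.
banana only: max(11/4, 256/14) = 18.29 servings → $4.57.
avocado only: max(11/6, 256/15) = 17.07 servings → $25.60.
bell pepper only: max(11/2, 256/106) = 5.5 servings → $6.60.
broccoli only: max(11/4, 256/91) = 2.813 servings → $1.69.
banana + avocado: the both-tight solution has a negative serving — not a feasible corner.
banana + bell pepper with both tight: 1.652 servings and 2.197 servings → $3.05.
banana + broccoli: intersection lies outside the first quadrant.
avocado + bell pepper with both tight: 1.079 servings and 2.262 servings → $4.33.
avocado + broccoli: the both-tight solution has a negative serving — not a feasible corner.
bell pepper + broccoli with both tight: 0.09504 servings and 2.702 servings → $1.74.
The minimum over all feasible corners is $1.69.

$1.69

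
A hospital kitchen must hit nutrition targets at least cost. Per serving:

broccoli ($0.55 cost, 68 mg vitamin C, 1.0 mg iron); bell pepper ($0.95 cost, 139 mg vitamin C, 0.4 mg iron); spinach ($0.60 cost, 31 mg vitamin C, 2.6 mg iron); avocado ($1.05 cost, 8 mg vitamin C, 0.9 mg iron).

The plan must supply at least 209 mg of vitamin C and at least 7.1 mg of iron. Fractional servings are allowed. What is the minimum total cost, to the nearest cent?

$2.35

This is a tiny linear program; its minimum lies at a vertex of the feasible set. List the vertices and price them.
broccoli only: max(209/68, 7.1/1.0) = 7.1 servings → $3.90.
bell pepper only: max(209/139, 7.1/0.4) = 17.75 servings → $16.86.
spinach only: max(209/31, 7.1/2.6) = 6.742 servings → $4.05.
avocado only: max(209/8, 7.1/0.9) = 26.12 servings → $27.43.
broccoli + bell pepper: intersection lies outside the first quadrant.
broccoli + spinach with both tight: 2.217 servings and 1.878 servings → $2.35.
broccoli + avocado with both tight: 2.468 servings and 5.147 servings → $6.76.
bell pepper + spinach with both tight: 0.9264 servings and 2.588 servings → $2.43.
bell pepper + avocado with both tight: 1.077 servings and 7.41 servings → $8.80.
spinach + avocado: the both-tight solution has a negative serving — not a feasible corner.
Cheapest feasible corner: $2.35.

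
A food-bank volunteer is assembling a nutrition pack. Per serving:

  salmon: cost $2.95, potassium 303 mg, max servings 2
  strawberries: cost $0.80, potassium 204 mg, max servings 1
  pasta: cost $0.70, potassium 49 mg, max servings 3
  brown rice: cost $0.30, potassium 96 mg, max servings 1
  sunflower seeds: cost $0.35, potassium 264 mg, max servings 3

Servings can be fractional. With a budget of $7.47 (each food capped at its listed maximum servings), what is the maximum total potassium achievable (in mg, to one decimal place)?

1638.4 mg

Potassium per dollar: sunflower seeds 754.3, brown rice 320, strawberries 255, salmon 102.7, pasta 70.
Take 3 servings of sunflower seeds: spends $1.05, +792.0 mg potassium (running total 792.0 mg).
Take 1 serving of brown rice: spends $0.30, +96.0 mg potassium (running total 888.0 mg).
Take 1 serving of strawberries: spends $0.80, +204.0 mg potassium (running total 1092.0 mg).
Take 1.803 servings of salmon: spends $5.32, +546.4 mg potassium (running total 1638.4 mg).
Filling greedily by potassium-per-dollar is optimal for one linear limit, giving 1638.4 mg.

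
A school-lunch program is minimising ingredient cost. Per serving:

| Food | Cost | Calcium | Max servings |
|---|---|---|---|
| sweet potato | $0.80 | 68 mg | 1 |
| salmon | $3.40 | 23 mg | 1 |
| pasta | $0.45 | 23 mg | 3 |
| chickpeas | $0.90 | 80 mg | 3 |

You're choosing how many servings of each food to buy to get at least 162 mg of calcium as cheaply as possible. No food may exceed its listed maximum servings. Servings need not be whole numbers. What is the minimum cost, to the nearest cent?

$1.82

Cost per mg of calcium: chickpeas $0.0112, sweet potato $0.0118, pasta $0.0196, salmon $0.1478.
Take 2.025 servings of chickpeas: +162.0 mg calcium for $1.82 (total $1.82, still need 0.0 mg).
Filling from the cheapest source first is optimal under one linear minimum: $1.82.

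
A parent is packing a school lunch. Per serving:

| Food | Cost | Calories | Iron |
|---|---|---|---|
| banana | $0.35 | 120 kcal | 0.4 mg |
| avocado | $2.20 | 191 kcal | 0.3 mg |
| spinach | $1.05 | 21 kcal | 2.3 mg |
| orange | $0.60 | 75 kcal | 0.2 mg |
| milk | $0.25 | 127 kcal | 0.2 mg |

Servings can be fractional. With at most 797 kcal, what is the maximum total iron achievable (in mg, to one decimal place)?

Iron per kcal: spinach 0.1095, banana 0.003333, orange 0.002667, milk 0.001575, avocado 0.001571.
With no serving limits, spend the whole calories allowance on spinach: 797 kcal / 21 kcal × 2.3 mg = 87.3 mg.

87.3 mg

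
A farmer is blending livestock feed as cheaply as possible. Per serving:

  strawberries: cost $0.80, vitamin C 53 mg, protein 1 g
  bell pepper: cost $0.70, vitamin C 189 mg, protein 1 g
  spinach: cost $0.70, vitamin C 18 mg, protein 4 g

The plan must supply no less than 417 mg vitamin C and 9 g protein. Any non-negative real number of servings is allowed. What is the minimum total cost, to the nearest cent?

strawberries only: max(417/53, 9/1) = 9 servings → $7.20.
bell pepper only: max(417/189, 9/1) = 9 servings → $6.30.
spinach only: max(417/18, 9/4) = 23.17 servings → $16.22.
strawberries + bell pepper with both targets exact would need a negative amount; discard.
strawberries + spinach with both tight: 7.763 servings and 0.3093 servings → $6.43.
bell pepper + spinach with both tight: 2.041 servings and 1.74 servings → $2.65.
Cheapest feasible corner: $2.65.

$2.65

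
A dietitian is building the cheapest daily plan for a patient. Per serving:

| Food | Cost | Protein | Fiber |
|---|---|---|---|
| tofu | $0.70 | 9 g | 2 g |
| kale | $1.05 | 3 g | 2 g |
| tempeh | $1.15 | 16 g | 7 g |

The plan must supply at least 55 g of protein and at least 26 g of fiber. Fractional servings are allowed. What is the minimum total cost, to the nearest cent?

$4.27

At the optimum either one food covers both requirements or two foods hit both targets exactly; no other combination can be cheaper.
tofu only: max(55/9, 26/2) = 13 servings → $9.10.
kale only: max(55/3, 26/2) = 18.33 servings → $19.25.
tempeh only: max(55/16, 26/7) = 3.714 servings → $4.27.
tofu + kale with both tight: 2.667 servings and 10.33 servings → $12.72.
tofu + tempeh: the both-tight solution has a negative serving — not a feasible corner.
kale + tempeh with both tight: 2.818 servings and 2.909 servings → $6.30.
The minimum over all feasible corners is $4.27.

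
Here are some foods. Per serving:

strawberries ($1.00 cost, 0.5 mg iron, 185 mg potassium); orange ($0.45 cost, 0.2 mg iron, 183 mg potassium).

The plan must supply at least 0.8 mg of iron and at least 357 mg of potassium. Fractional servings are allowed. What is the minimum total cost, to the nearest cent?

Two binding constraints pin down two serving amounts, so the optimal mix uses at most two foods. The candidates are each food alone (scaled to the tighter of iron/potassium) and each pair with both constraints tight.
strawberries only: max(0.8/0.5, 357/185) = 1.93 servings → $1.93.
orange only: max(0.8/0.2, 357/183) = 4 servings → $1.80.
strawberries + orange with both tight: 1.376 servings and 0.5596 servings → $1.63.
The minimum over all feasible corners is $1.63.

$1.63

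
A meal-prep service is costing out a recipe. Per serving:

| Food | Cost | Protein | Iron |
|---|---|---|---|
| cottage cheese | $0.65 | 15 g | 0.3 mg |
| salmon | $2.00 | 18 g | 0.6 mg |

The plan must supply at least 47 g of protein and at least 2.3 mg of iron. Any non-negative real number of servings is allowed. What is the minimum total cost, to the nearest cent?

$4.98

cottage cheese only: max(47/15, 2.3/0.3) = 7.667 servings → $4.98.
salmon only: max(47/18, 2.3/0.6) = 3.833 servings → $7.67.
cottage cheese + salmon: the both-tight solution has a negative serving — not a feasible corner.
The minimum over all feasible corners is $4.98.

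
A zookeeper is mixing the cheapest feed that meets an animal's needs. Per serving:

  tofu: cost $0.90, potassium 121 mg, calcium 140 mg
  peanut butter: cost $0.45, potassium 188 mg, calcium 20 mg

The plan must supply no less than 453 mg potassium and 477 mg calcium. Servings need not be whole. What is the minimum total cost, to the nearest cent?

$3.14

An LP optimum is at a vertex; with two nutrient constraints at most two foods are used. Check each candidate.
tofu only: max(453/121, 477/140) = 3.744 servings → $3.37.
peanut butter only: max(453/188, 477/20) = 23.85 servings → $10.73.
tofu + peanut butter with both tight: 3.373 servings and 0.2386 servings → $3.14.
Cheapest feasible corner: $3.14.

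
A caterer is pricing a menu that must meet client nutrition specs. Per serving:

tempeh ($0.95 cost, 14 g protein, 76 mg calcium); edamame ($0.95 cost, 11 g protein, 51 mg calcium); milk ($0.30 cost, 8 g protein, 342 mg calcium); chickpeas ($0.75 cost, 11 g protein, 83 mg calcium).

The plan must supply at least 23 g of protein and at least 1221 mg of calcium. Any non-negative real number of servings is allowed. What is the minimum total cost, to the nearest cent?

$1.07

Minimising a linear cost over {protein ≥ 23, calcium ≥ 1221, servings ≥ 0} — the optimum is at a vertex, using one or two foods.
tempeh only: max(23/14, 1221/76) = 16.07 servings → $15.26.
edamame only: max(23/11, 1221/51) = 23.94 servings → $22.74.
milk only: max(23/8, 1221/342) = 3.57 servings → $1.07.
chickpeas only: max(23/11, 1221/83) = 14.71 servings → $11.03.
tempeh + edamame with both targets exact would need a negative amount; discard.
tempeh + milk: intersection lies outside the first quadrant.
tempeh + chickpeas: the both-tight solution has a negative serving — not a feasible corner.
edamame + milk: intersection lies outside the first quadrant.
edamame + chickpeas: intersection lies outside the first quadrant.
milk + chickpeas: intersection lies outside the first quadrant.
So the least-cost plan costs $1.07.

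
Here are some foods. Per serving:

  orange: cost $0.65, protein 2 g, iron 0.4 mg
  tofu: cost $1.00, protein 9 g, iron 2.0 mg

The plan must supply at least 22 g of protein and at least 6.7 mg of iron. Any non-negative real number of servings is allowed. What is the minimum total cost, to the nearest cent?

orange only: max(22/2, 6.7/0.4) = 16.75 servings → $10.89.
tofu only: max(22/9, 6.7/2.0) = 3.35 servings → $3.35.
orange + tofu: intersection lies outside the first quadrant.
So the least-cost plan costs $3.35.

$3.35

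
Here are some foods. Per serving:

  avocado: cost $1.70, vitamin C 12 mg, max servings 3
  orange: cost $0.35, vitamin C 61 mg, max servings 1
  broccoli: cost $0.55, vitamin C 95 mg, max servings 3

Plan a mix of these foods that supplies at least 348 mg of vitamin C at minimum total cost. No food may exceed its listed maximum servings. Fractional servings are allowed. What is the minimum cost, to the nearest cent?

Cost per mg of vitamin C: orange $0.0057, broccoli $0.0058, avocado $0.1417.
Take 1 serving of orange: +61.0 mg vitamin C for $0.35 (total $0.35, still need 287.0 mg).
Take 3 servings of broccoli: +285.0 mg vitamin C for $1.65 (total $2.00, still need 2.0 mg).
Take 0.1667 servings of avocado: +2.0 mg vitamin C for $0.28 (total $2.28, still need 0.0 mg).
Filling from the cheapest source first is optimal under one linear minimum: $2.28.

$2.28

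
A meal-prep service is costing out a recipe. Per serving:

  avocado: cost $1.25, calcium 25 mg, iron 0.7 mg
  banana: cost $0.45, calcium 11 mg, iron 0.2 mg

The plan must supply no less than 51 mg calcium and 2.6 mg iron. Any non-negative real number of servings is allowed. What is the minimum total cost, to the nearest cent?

$4.64

A basic optimal solution has at most two foods positive. Try each food alone and each pair with both targets met exactly.
avocado only: max(51/25, 2.6/0.7) = 3.714 servings → $4.64.
banana only: max(51/11, 2.6/0.2) = 13 servings → $5.85.
avocado + banana with both targets exact would need a negative amount; discard.
The minimum over all feasible corners is $4.64.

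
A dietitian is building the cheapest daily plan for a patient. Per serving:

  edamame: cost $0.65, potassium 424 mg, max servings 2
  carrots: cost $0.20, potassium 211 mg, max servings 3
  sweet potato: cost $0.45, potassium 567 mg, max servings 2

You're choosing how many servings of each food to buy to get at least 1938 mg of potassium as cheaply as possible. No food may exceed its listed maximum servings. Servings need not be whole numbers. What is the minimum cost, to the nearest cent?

$1.76

Cost per mg of potassium: sweet potato $0.0008, carrots $0.0009, edamame $0.0015.
Take 2 servings of sweet potato: +1134.0 mg potassium for $0.90 (total $0.90, still need 804.0 mg).
Take 3 servings of carrots: +633.0 mg potassium for $0.60 (total $1.50, still need 171.0 mg).
Take 0.4033 servings of edamame: +171.0 mg potassium for $0.26 (total $1.76, still need 0.0 mg).
Greedy by cheapest-per-mg is optimal for a single linear constraint, so the minimum cost is $1.76.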